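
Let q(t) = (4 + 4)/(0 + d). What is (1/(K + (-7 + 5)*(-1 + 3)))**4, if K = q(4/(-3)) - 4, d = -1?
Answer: 1/65536 ≈ 1.5259e-5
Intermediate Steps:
q(t) = -8 (q(t) = (4 + 4)/(0 - 1) = 8/(-1) = 8*(-1) = -8)
K = -12 (K = -8 - 4 = -12)
(1/(K + (-7 + 5)*(-1 + 3)))**4 = (1/(-12 + (-7 + 5)*(-1 + 3)))**4 = (1/(-12 - 2*2))**4 = (1/(-12 - 4))**4 = (1/(-16))**4 = (-1/16)**4 = 1/65536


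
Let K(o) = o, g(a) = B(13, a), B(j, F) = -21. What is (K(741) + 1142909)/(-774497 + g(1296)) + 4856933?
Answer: 1880890444822/387259 ≈ 4.8569e+6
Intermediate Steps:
g(a) = -21
(K(741) + 1142909)/(-774497 + g(1296)) + 4856933 = (741 + 1142909)/(-774497 - 21) + 4856933 = 1143650/(-774518) + 4856933 = 1143650*(-1/774518) + 4856933 = -571825/387259 + 4856933 = 1880890444822/387259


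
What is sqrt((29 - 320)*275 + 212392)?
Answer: sqrt(132367) ≈ 363.82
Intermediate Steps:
sqrt((29 - 320)*275 + 212392) = sqrt(-291*275 + 212392) = sqrt(-80025 + 212392) = sqrt(132367)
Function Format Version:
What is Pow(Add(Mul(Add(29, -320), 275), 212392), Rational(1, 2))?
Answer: Pow(132367, Rational(1, 2)) ≈ 363.82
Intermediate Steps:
Pow(Add(Mul(Add(29, -320), 275), 212392), Rational(1, 2)) = Pow(Add(Mul(-291, 275), 212392), Rational(1, 2)) = Pow(Add(-80025, 212392), Rational(1, 2)) = Pow(132367, Rational(1, 2))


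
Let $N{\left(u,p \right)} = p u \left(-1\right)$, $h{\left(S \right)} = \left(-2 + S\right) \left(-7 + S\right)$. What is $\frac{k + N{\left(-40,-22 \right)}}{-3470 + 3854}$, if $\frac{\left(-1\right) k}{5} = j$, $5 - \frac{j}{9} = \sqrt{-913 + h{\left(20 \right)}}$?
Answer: $- \frac{1105}{384} + \frac{15 i \sqrt{679}}{128} \approx -2.8776 + 3.0536 i$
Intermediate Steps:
$h{\left(S \right)} = \left(-7 + S\right) \left(-2 + S\right)$
$N{\left(u,p \right)} = - p u$
$j = 45 - 9 i \sqrt{679}$ ($j = 45 - 9 \sqrt{-913 + \left(14 + 20^{2} - 180\right)} = 45 - 9 \sqrt{-913 + \left(14 + 400 - 180\right)} = 45 - 9 \sqrt{-913 + 234} = 45 - 9 \sqrt{-679} = 45 - 9 i \sqrt{679} \approx 45.0 - 234.52 i$)
$k = -225 + 45 i \sqrt{679}$ ($k = - 5 \left(45 - 9 i \sqrt{679}\right) = -225 + 45 i \sqrt{679} \approx -225.0 + 1172.6 i$)
$\frac{k + N{\left(-40,-22 \right)}}{-3470 + 3854} = \frac{\left(-225 + 45 i \sqrt{679}\right) - \left(-22\right) \left(-40\right)}{-3470 + 3854} = \frac{\left(-225 + 45 i \sqrt{679}\right) - 880}{384} = \left(-1105 + 45 i \sqrt{679}\right) \frac{1}{384} = - \frac{1105}{384} + \frac{15 i \sqrt{679}}{128}$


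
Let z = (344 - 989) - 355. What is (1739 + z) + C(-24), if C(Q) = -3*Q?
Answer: 811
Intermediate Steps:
z = -1000 (z = -645 - 355 = -1000)
(1739 + z) + C(-24) = (1739 - 1000) - 3*(-24) = 739 + 72 = 811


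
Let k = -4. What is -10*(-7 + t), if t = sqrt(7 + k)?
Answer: 70 - 10*sqrt(3) ≈ 52.680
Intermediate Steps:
t = sqrt(3) (t = sqrt(7 - 4) = sqrt(3) ≈ 1.7320)
-10*(-7 + t) = -10*(-7 + sqrt(3)) = 70 - 10*sqrt(3)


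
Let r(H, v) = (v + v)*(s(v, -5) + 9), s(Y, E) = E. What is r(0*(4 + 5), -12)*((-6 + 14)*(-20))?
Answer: 15360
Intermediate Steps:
r(H, v) = 8*v (r(H, v) = (v + v)*(-5 + 9) = (2*v)*4 = 8*v)
r(0*(4 + 5), -12)*((-6 + 14)*(-20)) = (8*(-12))*((-6 + 14)*(-20)) = -768*(-20) = -96*(-160) = 15360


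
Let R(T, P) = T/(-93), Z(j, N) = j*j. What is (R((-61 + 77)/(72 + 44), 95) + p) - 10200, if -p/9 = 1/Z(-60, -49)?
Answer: -11003764297/1078800 ≈ -10200.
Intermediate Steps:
Z(j, N) = j**2
R(T, P) = -T/93 (R(T, P) = T*(-1/93) = -T/93)
p = -1/400 (p = -9/((-60)**2) = -9/3600 = -9*1/3600 = -1/400 ≈ -0.0025000)
(R((-61 + 77)/(72 + 44), 95) + p) - 10200 = (-(-61 + 77)/(93*(72 + 44)) - 1/400) - 10200 = (-16/(93*116) - 1/400) - 10200 = (-1/93*4/29 - 1/400) - 10200 = (-4/2697 - 1/400) - 10200 = -4297/1078800 - 10200 = -11003764297/1078800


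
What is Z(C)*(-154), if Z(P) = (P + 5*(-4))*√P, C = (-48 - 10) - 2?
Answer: 24640*I*√15 ≈ 95430.0*I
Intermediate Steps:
C = -60 (C = -58 - 2 = -60)
Z(P) = √P*(-20 + P) (Z(P) = (P - 20)*√P = (-20 + P)*√P = √P*(-20 + P))
Z(C)*(-154) = (√(-60)*(-20 - 60))*(-154) = ((2*I*√15)*(-80))*(-154) = -160*I*√15*(-154) = 24640*I*√15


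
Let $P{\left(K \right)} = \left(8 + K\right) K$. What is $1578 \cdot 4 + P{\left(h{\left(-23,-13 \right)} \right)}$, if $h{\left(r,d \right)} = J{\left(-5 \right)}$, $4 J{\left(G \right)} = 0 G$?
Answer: $6312$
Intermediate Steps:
$J{\left(G \right)} = 0$ ($J{\left(G \right)} = \frac{0 G}{4} = \frac{1}{4} \cdot 0 = 0$)
$h{\left(r,d \right)} = 0$
$P{\left(K \right)} = K \left(8 + K\right)$
$1578 \cdot 4 + P{\left(h{\left(-23,-13 \right)} \right)} = 1578 \cdot 4 + 0 \left(8 + 0\right) = 6312 + 0 \cdot 8 = 6312 + 0 = 6312$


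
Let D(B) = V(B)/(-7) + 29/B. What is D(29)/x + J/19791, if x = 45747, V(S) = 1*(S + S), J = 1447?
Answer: 3021974/41422563 ≈ 0.072955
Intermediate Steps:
V(S) = 2*S (V(S) = 1*(2*S) = 2*S)
D(B) = 29/B - 2*B/7 (D(B) = (2*B)/(-7) + 29/B = (2*B)*(-1/7) + 29/B = -2*B/7 + 29/B = 29/B - 2*B/7)
D(29)/x + J/19791 = (29/29 - 2/7*29)/45747 + 1447/19791 = (29*(1/29) - 58/7)*(1/45747) + 1447*(1/19791) = (1 - 58/7)*(1/45747) + 1447/19791 = -51/7*1/45747 + 1447/19791 = -1/6279 + 1447/19791 = 3021974/41422563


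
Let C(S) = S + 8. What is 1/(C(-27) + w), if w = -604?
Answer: -1/623 ≈ -0.0016051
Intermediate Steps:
C(S) = 8 + S
1/(C(-27) + w) = 1/((8 - 27) - 604) = 1/(-19 - 604) = 1/(-623) = -1/623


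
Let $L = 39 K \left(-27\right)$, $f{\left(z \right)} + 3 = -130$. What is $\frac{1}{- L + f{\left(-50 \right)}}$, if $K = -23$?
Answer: $- \frac{1}{24352} \approx -4.1064 \cdot 10^{-5}$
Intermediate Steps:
$f{\left(z \right)} = -133$ ($f{\left(z \right)} = -3 - 130 = -133$)
$L = 24219$ ($L = 39 \left(-23\right) \left(-27\right) = \left(-897\right) \left(-27\right) = 24219$)
$\frac{1}{- L + f{\left(-50 \right)}} = \frac{1}{\left(-1\right) 24219 - 133} = \frac{1}{-24219 - 133} = \frac{1}{-24352} = - \frac{1}{24352}$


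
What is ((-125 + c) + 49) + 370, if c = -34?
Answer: 260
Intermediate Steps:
((-125 + c) + 49) + 370 = ((-125 - 34) + 49) + 370 = (-159 + 49) + 370 = -110 + 370 = 260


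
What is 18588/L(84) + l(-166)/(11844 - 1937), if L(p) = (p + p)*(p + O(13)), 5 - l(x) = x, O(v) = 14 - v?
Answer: 15549433/11789330 ≈ 1.3189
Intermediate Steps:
l(x) = 5 - x
L(p) = 2*p*(1 + p) (L(p) = (p + p)*(p + (14 - 1*13)) = (2*p)*(p + (14 - 13)) = (2*p)*(p + 1) = (2*p)*(1 + p) = 2*p*(1 + p))
18588/L(84) + l(-166)/(11844 - 1937) = 18588/((2*84*(1 + 84))) + (5 - 1*(-166))/(11844 - 1937) = 18588/((2*84*85)) + (5 + 166)/9907 = 18588/14280 + 171*(1/9907) = 18588*(1/14280) + 171/9907 = 1549/1190 + 171/9907 = 15549433/11789330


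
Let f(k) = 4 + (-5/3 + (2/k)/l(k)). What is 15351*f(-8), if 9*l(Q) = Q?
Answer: 1284367/32 ≈ 40137.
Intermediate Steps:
l(Q) = Q/9
f(k) = 7/3 + 18/k² (f(k) = 4 + (-5/3 + (2/k)/((k/9))) = 4 + (-5*⅓ + (2/k)*(9/k)) = 4 + (-5/3 + 18/k²) = 7/3 + 18/k²)
15351*f(-8) = 15351*(7/3 + 18/(-8)²) = 15351*(7/3 + 18*(1/64)) = 15351*(7/3 + 9/32) = 15351*(251/96) = 1284367/32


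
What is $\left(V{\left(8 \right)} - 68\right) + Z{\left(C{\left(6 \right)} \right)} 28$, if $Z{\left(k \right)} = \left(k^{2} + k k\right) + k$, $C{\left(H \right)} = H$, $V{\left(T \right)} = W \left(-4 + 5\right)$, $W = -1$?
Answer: $2115$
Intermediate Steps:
$V{\left(T \right)} = -1$ ($V{\left(T \right)} = - (-4 + 5) = \left(-1\right) 1 = -1$)
$Z{\left(k \right)} = k + 2 k^{2}$ ($Z{\left(k \right)} = \left(k^{2} + k^{2}\right) + k = 2 k^{2} + k = k + 2 k^{2}$)
$\left(V{\left(8 \right)} - 68\right) + Z{\left(C{\left(6 \right)} \right)} 28 = \left(-1 - 68\right) + 6 \left(1 + 2 \cdot 6\right) 28 = \left(-1 - 68\right) + 6 \left(1 + 12\right) 28 = -69 + 6 \cdot 13 \cdot 28 = -69 + 78 \cdot 28 = -69 + 2184 = 2115$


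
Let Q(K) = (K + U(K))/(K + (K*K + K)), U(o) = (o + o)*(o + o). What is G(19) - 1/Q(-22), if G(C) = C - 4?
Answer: 1285/87 ≈ 14.770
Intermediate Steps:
G(C) = -4 + C
U(o) = 4*o² (U(o) = (2*o)*(2*o) = 4*o²)
Q(K) = (K + 4*K²)/(K² + 2*K) (Q(K) = (K + 4*K²)/(K + (K*K + K)) = (K + 4*K²)/(K + (K² + K)) = (K + 4*K²)/(K + (K + K²)) = (K + 4*K²)/(K² + 2*K))
G(19) - 1/Q(-22) = (-4 + 19) - 1/((1 + 4*(-22))/(2 - 22)) = 15 - 1/((1 - 88)/(-20)) = 15 - 1/((-1/20*(-87))) = 15 - 1/87/20 = 15 - 1*20/87 = 15 - 20/87 = 1285/87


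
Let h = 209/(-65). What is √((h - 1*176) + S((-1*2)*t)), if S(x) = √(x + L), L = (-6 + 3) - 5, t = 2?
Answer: √(-757185 + 8450*I*√3)/65 ≈ 0.12938 + 13.388*I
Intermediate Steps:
L = -8 (L = -3 - 5 = -8)
h = -209/65 (h = 209*(-1/65) = -209/65 ≈ -3.2154)
S(x) = √(-8 + x) (S(x) = √(x - 8) = √(-8 + x))
√((h - 1*176) + S((-1*2)*t)) = √((-209/65 - 1*176) + √(-8 - 1*2*2)) = √((-209/65 - 176) + √(-8 - 2*2)) = √(-11649/65 + √(-8 - 4)) = √(-11649/65 + √(-12)) = √(-11649/65 + 2*I*√3)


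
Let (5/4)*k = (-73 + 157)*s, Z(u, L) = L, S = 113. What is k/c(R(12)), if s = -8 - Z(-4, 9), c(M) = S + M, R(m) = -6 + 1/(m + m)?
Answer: -19584/1835 ≈ -10.672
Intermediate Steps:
R(m) = -6 + 1/(2*m)
c(M) = 113 + M
s = -17 (s = -8 - 1*9 = -8 - 9 = -17)
k = -5712/5 (k = 4*((-73 + 157)*(-17))/5 = 4*(84*(-17))/5 = (4/5)*(-1428) = -5712/5 ≈ -1142.4)
k/c(R(12)) = -5712/(5*(113 + (-6 + (1/2)/12))) = -5712/(5*(113 + (-6 + (1/2)*(1/12)))) = -5712/(5*(113 + (-6 + 1/24))) = -5712/(5*(113 - 143/24)) = -5712/(5*2569/24) = -5712/5*24/2569 = -19584/1835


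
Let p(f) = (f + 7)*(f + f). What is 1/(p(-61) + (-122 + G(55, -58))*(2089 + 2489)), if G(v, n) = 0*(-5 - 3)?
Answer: -1/551928 ≈ -1.8118e-6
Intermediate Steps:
G(v, n) = 0 (G(v, n) = 0*(-8) = 0)
p(f) = 2*f*(7 + f) (p(f) = (7 + f)*(2*f) = 2*f*(7 + f))
1/(p(-61) + (-122 + G(55, -58))*(2089 + 2489)) = 1/(2*(-61)*(7 - 61) + (-122 + 0)*(2089 + 2489)) = 1/(2*(-61)*(-54) - 122*4578) = 1/(6588 - 558516) = 1/(-551928) = -1/551928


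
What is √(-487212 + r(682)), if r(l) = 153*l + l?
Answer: 2*I*√95546 ≈ 618.21*I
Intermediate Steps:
r(l) = 154*l
√(-487212 + r(682)) = √(-487212 + 154*682) = √(-487212 + 105028) = √(-382184) = 2*I*√95546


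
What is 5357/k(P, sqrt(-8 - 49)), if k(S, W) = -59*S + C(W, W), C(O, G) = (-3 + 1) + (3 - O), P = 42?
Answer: -13269289/6135586 + 5357*I*sqrt(57)/6135586 ≈ -2.1627 + 0.0065918*I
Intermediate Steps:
C(O, G) = 1 - O (C(O, G) = -2 + (3 - O) = 1 - O)
k(S, W) = 1 - W - 59*S (k(S, W) = -59*S + (1 - W) = 1 - W - 59*S)
5357/k(P, sqrt(-8 - 49)) = 5357/(1 - sqrt(-8 - 49) - 59*42) = 5357/(1 - sqrt(-57) - 2478) = 5357/(1 - I*sqrt(57) - 2478) = 5357/(-2477 - I*sqrt(57))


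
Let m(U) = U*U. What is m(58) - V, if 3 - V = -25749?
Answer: -22388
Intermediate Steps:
m(U) = U²
V = 25752 (V = 3 - 1*(-25749) = 3 + 25749 = 25752)
m(58) - V = 58² - 1*25752 = 3364 - 25752 = -22388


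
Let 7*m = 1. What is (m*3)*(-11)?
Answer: -33/7 ≈ -4.7143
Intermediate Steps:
m = ⅐ (m = (⅐)*1 = ⅐ ≈ 0.14286)
(m*3)*(-11) = ((⅐)*3)*(-11) = (3/7)*(-11) = -33/7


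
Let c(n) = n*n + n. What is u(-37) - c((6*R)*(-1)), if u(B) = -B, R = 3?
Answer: -269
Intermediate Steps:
c(n) = n + n**2 (c(n) = n**2 + n = n + n**2)
u(-37) - c((6*R)*(-1)) = -1*(-37) - (6*3)*(-1)*(1 + (6*3)*(-1)) = 37 - 18*(-1)*(1 + 18*(-1)) = 37 - (-18)*(1 - 18) = 37 - (-18)*(-17) = 37 - 1*306 = 37 - 306 = -269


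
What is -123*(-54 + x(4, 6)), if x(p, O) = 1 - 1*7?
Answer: 7380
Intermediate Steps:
x(p, O) = -6 (x(p, O) = 1 - 7 = -6)
-123*(-54 + x(4, 6)) = -123*(-54 - 6) = -123*(-60) = 7380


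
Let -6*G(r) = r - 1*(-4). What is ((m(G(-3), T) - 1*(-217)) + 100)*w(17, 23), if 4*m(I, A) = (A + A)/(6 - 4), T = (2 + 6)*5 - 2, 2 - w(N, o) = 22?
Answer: -6530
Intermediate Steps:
w(N, o) = -20 (w(N, o) = 2 - 1*22 = 2 - 22 = -20)
G(r) = -⅔ - r/6 (G(r) = -(r - 1*(-4))/6 = -(r + 4)/6 = -(4 + r)/6 = -⅔ - r/6)
T = 38 (T = 8*5 - 2 = 40 - 2 = 38)
m(I, A) = A/4 (m(I, A) = ((A + A)/(6 - 4))/4 = ((2*A)/2)/4 = ((2*A)*(½))/4 = A/4)
((m(G(-3), T) - 1*(-217)) + 100)*w(17, 23) = (((¼)*38 - 1*(-217)) + 100)*(-20) = ((19/2 + 217) + 100)*(-20) = (453/2 + 100)*(-20) = (653/2)*(-20) = -6530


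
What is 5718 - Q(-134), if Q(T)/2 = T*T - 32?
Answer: -30130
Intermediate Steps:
Q(T) = -64 + 2*T**2 (Q(T) = 2*(T*T - 32) = 2*(T**2 - 32) = 2*(-32 + T**2) = -64 + 2*T**2)
5718 - Q(-134) = 5718 - (-64 + 2*(-134)**2) = 5718 - (-64 + 2*17956) = 5718 - (-64 + 35912) = 5718 - 1*35848 = 5718 - 35848 = -30130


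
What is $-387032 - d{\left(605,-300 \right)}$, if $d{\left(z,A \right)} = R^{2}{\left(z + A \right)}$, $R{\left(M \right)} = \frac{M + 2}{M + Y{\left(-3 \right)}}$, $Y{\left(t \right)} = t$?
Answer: $- \frac{35298960777}{91204} \approx -3.8703 \cdot 10^{5}$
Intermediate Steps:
$R{\left(M \right)} = \frac{2 + M}{-3 + M}$ ($R{\left(M \right)} = \frac{M + 2}{M - 3} = \frac{2 + M}{-3 + M}$)
$d{\left(z,A \right)} = \frac{\left(2 + A + z\right)^{2}}{\left(-3 + A + z\right)^{2}}$ ($d{\left(z,A \right)} = \left(\frac{2 + \left(z + A\right)}{-3 + \left(z + A\right)}\right)^{2} = \left(\frac{2 + \left(A + z\right)}{-3 + \left(A + z\right)}\right)^{2} = \left(\frac{2 + A + z}{-3 + A + z}\right)^{2} = \frac{\left(2 + A + z\right)^{2}}{\left(-3 + A + z\right)^{2}}$)
$-387032 - d{\left(605,-300 \right)} = -387032 - \frac{\left(2 - 300 + 605\right)^{2}}{\left(-3 - 300 + 605\right)^{2}} = -387032 - \frac{307^{2}}{91204} = -387032 - \frac{1}{91204} \cdot 94249 = -387032 - \frac{94249}{91204} = - \frac{35298960777}{91204}$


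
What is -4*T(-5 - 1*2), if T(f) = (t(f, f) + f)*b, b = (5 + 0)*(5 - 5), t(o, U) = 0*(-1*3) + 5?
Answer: 0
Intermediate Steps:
t(o, U) = 5 (t(o, U) = 0*(-3) + 5 = 0 + 5 = 5)
b = 0 (b = 5*0 = 0)
T(f) = 0 (T(f) = (5 + f)*0 = 0)
-4*T(-5 - 1*2) = -4*0 = 0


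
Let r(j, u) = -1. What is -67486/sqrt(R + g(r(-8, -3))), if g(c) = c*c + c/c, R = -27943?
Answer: 67486*I*sqrt(27941)/27941 ≈ 403.73*I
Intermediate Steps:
g(c) = 1 + c**2 (g(c) = c**2 + 1 = 1 + c**2)
-67486/sqrt(R + g(r(-8, -3))) = -67486/sqrt(-27943 + (1 + (-1)**2)) = -67486/sqrt(-27943 + (1 + 1)) = -67486/sqrt(-27943 + 2) = -67486*(-I*sqrt(27941)/27941) = -(-67486)*I*sqrt(27941)/27941 = 67486*I*sqrt(27941)/27941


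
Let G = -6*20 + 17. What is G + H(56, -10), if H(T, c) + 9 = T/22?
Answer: -1204/11 ≈ -109.45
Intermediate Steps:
H(T, c) = -9 + T/22
G = -103 (G = -120 + 17 = -103)
G + H(56, -10) = -103 + (-9 + (1/22)*56) = -103 + (-9 + 28/11) = -103 - 71/11 = -1204/11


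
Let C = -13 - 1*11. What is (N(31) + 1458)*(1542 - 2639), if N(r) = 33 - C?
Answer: -1661955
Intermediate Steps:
C = -24 (C = -13 - 11 = -24)
N(r) = 57 (N(r) = 33 - 1*(-24) = 33 + 24 = 57)
(N(31) + 1458)*(1542 - 2639) = (57 + 1458)*(1542 - 2639) = 1515*(-1097) = -1661955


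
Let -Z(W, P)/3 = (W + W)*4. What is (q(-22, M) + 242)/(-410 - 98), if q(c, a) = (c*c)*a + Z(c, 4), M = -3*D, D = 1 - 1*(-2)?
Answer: 1793/254 ≈ 7.0591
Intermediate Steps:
Z(W, P) = -24*W (Z(W, P) = -3*(W + W)*4 = -3*2*W*4 = -24*W)
D = 3 (D = 1 + 2 = 3)
M = -9 (M = -3*3 = -9)
q(c, a) = -24*c + a*c² (q(c, a) = (c*c)*a - 24*c = c²*a - 24*c = a*c² - 24*c = -24*c + a*c²)
(q(-22, M) + 242)/(-410 - 98) = (-22*(-24 - 9*(-22)) + 242)/(-410 - 98) = (-22*(-24 + 198) + 242)/(-508) = (-22*174 + 242)*(-1/508) = (-3828 + 242)*(-1/508) = -3586*(-1/508) = 1793/254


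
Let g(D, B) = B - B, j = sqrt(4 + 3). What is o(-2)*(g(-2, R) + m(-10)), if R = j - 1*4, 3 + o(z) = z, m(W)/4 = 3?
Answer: -60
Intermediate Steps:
j = sqrt(7) ≈ 2.6458
m(W) = 12 (m(W) = 4*3 = 12)
o(z) = -3 + z
R = -4 + sqrt(7) (R = sqrt(7) - 1*4 = sqrt(7) - 4 = -4 + sqrt(7) ≈ -1.3542)
g(D, B) = 0
o(-2)*(g(-2, R) + m(-10)) = (-3 - 2)*(0 + 12) = -5*12 = -60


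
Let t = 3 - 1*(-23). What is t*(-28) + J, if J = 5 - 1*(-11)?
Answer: -712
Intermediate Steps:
J = 16 (J = 5 + 11 = 16)
t = 26 (t = 3 + 23 = 26)
t*(-28) + J = 26*(-28) + 16 = -728 + 16 = -712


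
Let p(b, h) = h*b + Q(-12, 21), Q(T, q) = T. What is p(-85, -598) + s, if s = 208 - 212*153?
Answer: 18590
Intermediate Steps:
s = -32228 (s = 208 - 32436 = -32228)
p(b, h) = -12 + b*h (p(b, h) = h*b - 12 = b*h - 12 = -12 + b*h)
p(-85, -598) + s = (-12 - 85*(-598)) - 32228 = (-12 + 50830) - 32228 = 50818 - 32228 = 18590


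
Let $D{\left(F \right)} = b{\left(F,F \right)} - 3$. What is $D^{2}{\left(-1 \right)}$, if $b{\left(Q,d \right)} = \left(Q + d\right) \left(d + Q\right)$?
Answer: $1$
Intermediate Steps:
$b{\left(Q,d \right)} = \left(Q + d\right)^{2}$ ($b{\left(Q,d \right)} = \left(Q + d\right) \left(Q + d\right) = \left(Q + d\right)^{2}$)
$D{\left(F \right)} = -3 + 4 F^{2}$ ($D{\left(F \right)} = \left(F + F\right)^{2} - 3 = \left(2 F\right)^{2} - 3 = 4 F^{2} - 3 = -3 + 4 F^{2}$)
$D^{2}{\left(-1 \right)} = \left(-3 + 4 \left(-1\right)^{2}\right)^{2} = \left(-3 + 4 \cdot 1\right)^{2} = \left(-3 + 4\right)^{2} = 1^{2} = 1$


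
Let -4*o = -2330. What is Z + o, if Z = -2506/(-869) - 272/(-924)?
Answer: 21376081/36498 ≈ 585.68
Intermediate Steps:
o = 1165/2 (o = -1/4*(-2330) = 1165/2 ≈ 582.50)
Z = 57998/18249 (Z = -2506*(-1/869) - 272*(-1/924) = 2506/869 + 68/231 = 57998/18249 ≈ 3.1781)
Z + o = 57998/18249 + 1165/2 = 21376081/36498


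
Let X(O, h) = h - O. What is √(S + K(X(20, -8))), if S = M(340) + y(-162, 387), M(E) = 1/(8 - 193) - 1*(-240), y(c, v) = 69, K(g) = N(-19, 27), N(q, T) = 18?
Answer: √11191390/185 ≈ 18.083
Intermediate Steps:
K(g) = 18
M(E) = 44399/185 (M(E) = 1/(-185) + 240 = -1/185 + 240 = 44399/185)
S = 57164/185 (S = 44399/185 + 69 = 57164/185 ≈ 308.99)
√(S + K(X(20, -8))) = √(57164/185 + 18) = √(60494/185) = √11191390/185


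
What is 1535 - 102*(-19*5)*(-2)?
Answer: -17845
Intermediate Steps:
1535 - 102*(-19*5)*(-2) = 1535 - (-9690)*(-2) = 1535 - 102*190 = 1535 - 19380 = -17845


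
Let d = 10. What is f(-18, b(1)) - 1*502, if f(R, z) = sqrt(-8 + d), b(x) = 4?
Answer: -502 + sqrt(2) ≈ -500.59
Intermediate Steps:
f(R, z) = sqrt(2) (f(R, z) = sqrt(-8 + 10) = sqrt(2))
f(-18, b(1)) - 1*502 = sqrt(2) - 1*502 = sqrt(2) - 502 = -502 + sqrt(2)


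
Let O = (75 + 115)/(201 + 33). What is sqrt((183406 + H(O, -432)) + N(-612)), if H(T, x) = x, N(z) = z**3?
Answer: I*sqrt(229037954) ≈ 15134.0*I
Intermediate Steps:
O = 95/117 (O = 190/234 = 190*(1/234) = 95/117 ≈ 0.81197)
sqrt((183406 + H(O, -432)) + N(-612)) = sqrt((183406 - 432) + (-612)**3) = sqrt(182974 - 229220928) = sqrt(-229037954) = I*sqrt(229037954)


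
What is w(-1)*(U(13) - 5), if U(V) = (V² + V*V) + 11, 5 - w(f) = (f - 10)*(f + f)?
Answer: -5848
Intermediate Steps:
w(f) = 5 - 2*f*(-10 + f) (w(f) = 5 - (f - 10)*(f + f) = 5 - (-10 + f)*2*f = 5 - 2*f*(-10 + f))
U(V) = 11 + 2*V² (U(V) = (V² + V²) + 11 = 2*V² + 11 = 11 + 2*V²)
w(-1)*(U(13) - 5) = (5 - 2*(-1)² + 20*(-1))*((11 + 2*13²) - 5) = (5 - 2*1 - 20)*((11 + 2*169) - 5) = (5 - 2 - 20)*((11 + 338) - 5) = -17*(349 - 5) = -17*344 = -5848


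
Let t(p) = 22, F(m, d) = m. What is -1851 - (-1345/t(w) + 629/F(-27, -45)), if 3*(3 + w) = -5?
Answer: -1049341/594 ≈ -1766.6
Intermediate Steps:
w = -14/3 (w = -3 + (⅓)*(-5) = -3 - 5/3 = -14/3 ≈ -4.6667)
-1851 - (-1345/t(w) + 629/F(-27, -45)) = -1851 - (-1345/22 + 629/(-27)) = -1851 - (-1345*1/22 + 629*(-1/27)) = -1851 - (-1345/22 - 629/27) = -1851 - 1*(-50153/594) = -1851 + 50153/594 = -1049341/594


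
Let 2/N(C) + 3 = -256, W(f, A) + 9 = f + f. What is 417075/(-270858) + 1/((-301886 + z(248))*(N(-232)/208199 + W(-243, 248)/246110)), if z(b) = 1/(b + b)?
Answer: -3581069216380679276123/2328117910269660149690 ≈ -1.5382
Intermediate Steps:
W(f, A) = -9 + 2*f (W(f, A) = -9 + (f + f) = -9 + 2*f)
z(b) = 1/(2*b)
N(C) = -2/259 (N(C) = 2/(-3 - 256) = 2/(-259) = 2*(-1/259) = -2/259)
417075/(-270858) + 1/((-301886 + z(248))*(N(-232)/208199 + W(-243, 248)/246110)) = 417075/(-270858) + 1/((-301886 + (½)/248)*(-2/259/208199 + (-9 + 2*(-243))/246110)) = 417075*(-1/270858) + 1/((-301886 + (½)*(1/248))*(-2/259*1/208199 + (-9 - 486)*(1/246110))) = -139025/90286 + 1/((-301886 + 1/496)*(-2/53923541 - 495*1/246110)) = -139025/90286 + 1/((-149735455/496)*(-2/53923541 - 99/49222)) = -139025/90286 - 496/(149735455*(-5338529003/2654224535102)) = -139025/90286 - 496/149735455*(-2654224535102/5338529003) = -139025/90286 + 42467592561632/25786034493383915 = -3581069216380679276123/2328117910269660149690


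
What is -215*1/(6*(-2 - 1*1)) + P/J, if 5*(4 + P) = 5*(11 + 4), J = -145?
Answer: 30977/2610 ≈ 11.869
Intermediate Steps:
P = 11 (P = -4 + (5*(11 + 4))/5 = -4 + (5*15)/5 = -4 + (⅕)*75 = -4 + 15 = 11)
-215*1/(6*(-2 - 1*1)) + P/J = -215*1/(6*(-2 - 1*1)) + 11/(-145) = -215*1/(6*(-2 - 1)) + 11*(-1/145) = -215/(-3*3*2) - 11/145 = -215/((-9*2)) - 11/145 = -215/(-18) - 11/145 = -215*(-1/18) - 11/145 = 215/18 - 11/145 = 30977/2610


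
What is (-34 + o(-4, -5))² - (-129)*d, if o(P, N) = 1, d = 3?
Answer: 1476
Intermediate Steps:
(-34 + o(-4, -5))² - (-129)*d = (-34 + 1)² - (-129)*3 = (-33)² - 1*(-387) = 1089 + 387 = 1476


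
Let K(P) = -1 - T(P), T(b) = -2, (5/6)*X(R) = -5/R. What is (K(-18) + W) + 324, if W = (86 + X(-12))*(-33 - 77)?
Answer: -9190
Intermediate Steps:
X(R) = -6/R (X(R) = 6*(-5/R)/5 = -6/R)
K(P) = 1 (K(P) = -1 - 1*(-2) = -1 + 2 = 1)
W = -9515 (W = (86 - 6/(-12))*(-33 - 77) = (86 - 6*(-1/12))*(-110) = (86 + ½)*(-110) = (173/2)*(-110) = -9515)
(K(-18) + W) + 324 = (1 - 9515) + 324 = -9514 + 324 = -9190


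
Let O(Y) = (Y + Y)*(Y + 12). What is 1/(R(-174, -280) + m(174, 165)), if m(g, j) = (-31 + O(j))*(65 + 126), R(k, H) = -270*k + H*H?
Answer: 1/11275769 ≈ 8.8686e-8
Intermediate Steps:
O(Y) = 2*Y*(12 + Y) (O(Y) = (2*Y)*(12 + Y) = 2*Y*(12 + Y))
R(k, H) = H**2 - 270*k (R(k, H) = -270*k + H**2 = H**2 - 270*k)
m(g, j) = -5921 + 382*j*(12 + j) (m(g, j) = (-31 + 2*j*(12 + j))*(65 + 126) = (-31 + 2*j*(12 + j))*191 = -5921 + 382*j*(12 + j))
1/(R(-174, -280) + m(174, 165)) = 1/(((-280)**2 - 270*(-174)) + (-5921 + 382*165*(12 + 165))) = 1/((78400 + 46980) + (-5921 + 382*165*177)) = 1/(125380 + (-5921 + 11156310)) = 1/(125380 + 11150389) = 1/11275769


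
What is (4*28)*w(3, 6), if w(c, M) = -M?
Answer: -672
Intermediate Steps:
(4*28)*w(3, 6) = (4*28)*(-1*6) = 112*(-6) = -672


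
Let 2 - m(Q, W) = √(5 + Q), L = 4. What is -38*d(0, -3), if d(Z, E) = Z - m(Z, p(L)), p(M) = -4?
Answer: 76 - 38*√5 ≈ -8.9706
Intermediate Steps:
m(Q, W) = 2 - √(5 + Q)
d(Z, E) = -2 + Z + √(5 + Z) (d(Z, E) = Z - (2 - √(5 + Z)) = Z + (-2 + √(5 + Z)) = -2 + Z + √(5 + Z))
-38*d(0, -3) = -38*(-2 + 0 + √(5 + 0)) = -38*(-2 + 0 + √5) = -38*(-2 + √5) = 76 - 38*√5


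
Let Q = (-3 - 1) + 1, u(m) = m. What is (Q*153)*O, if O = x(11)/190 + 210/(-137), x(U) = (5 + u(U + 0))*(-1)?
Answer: 9660114/13015 ≈ 742.23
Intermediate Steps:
Q = -3 (Q = -4 + 1 = -3)
x(U) = -5 - U (x(U) = (5 + (U + 0))*(-1) = (5 + U)*(-1) = -5 - U)
O = -21046/13015 (O = (-5 - 1*11)/190 + 210/(-137) = (-5 - 11)*(1/190) + 210*(-1/137) = -16*1/190 - 210/137 = -8/95 - 210/137 = -21046/13015 ≈ -1.6171)
(Q*153)*O = -3*153*(-21046/13015) = -459*(-21046/13015) = 9660114/13015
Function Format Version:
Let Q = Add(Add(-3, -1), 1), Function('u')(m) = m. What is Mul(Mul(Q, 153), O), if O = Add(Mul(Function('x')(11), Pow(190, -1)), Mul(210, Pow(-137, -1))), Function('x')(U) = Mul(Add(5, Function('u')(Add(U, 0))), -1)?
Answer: Rational(9660114, 13015) ≈ 742.23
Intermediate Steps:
Q = -3 (Q = Add(-4, 1) = -3)
Function('x')(U) = Add(-5, Mul(-1, U)) (Function('x')(U) = Mul(Add(5, Add(U, 0)), -1) = Mul(Add(5, U), -1) = Add(-5, Mul(-1, U)))
O = Rational(-21046, 13015) (O = Add(Mul(Add(-5, Mul(-1, 11)), Pow(190, -1)), Mul(210, Pow(-137, -1))) = Add(Mul(Add(-5, -11), Rational(1, 190)), Mul(210, Rational(-1, 137))) = Add(Mul(-16, Rational(1, 190)), Rational(-210, 137)) = Add(Rational(-8, 95), Rational(-210, 137)) = Rational(-21046, 13015) ≈ -1.6171)
Mul(Mul(Q, 153), O) = Mul(Mul(-3, 153), Rational(-21046, 13015)) = Mul(-459, Rational(-21046, 13015)) = Rational(9660114, 13015)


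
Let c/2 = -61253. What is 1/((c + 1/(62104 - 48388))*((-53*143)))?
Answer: 13716/12734935303805 ≈ 1.0770e-9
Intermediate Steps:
c = -122506 (c = 2*(-61253) = -122506)
1/((c + 1/(62104 - 48388))*((-53*143))) = 1/((-122506 + 1/(62104 - 48388))*((-53*143))) = 1/(-122506 + 1/13716*(-7579)) = -1/7579/(-122506 + 1/13716) = -1/7579/(-1680292295/13716) = -13716/1680292295*(-1/7579) = 13716/12734935303805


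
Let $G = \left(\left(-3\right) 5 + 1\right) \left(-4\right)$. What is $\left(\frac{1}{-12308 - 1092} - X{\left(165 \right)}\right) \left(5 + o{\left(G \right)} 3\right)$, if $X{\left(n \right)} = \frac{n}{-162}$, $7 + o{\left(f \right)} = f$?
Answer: $\frac{7000987}{45225} \approx 154.8$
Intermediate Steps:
$G = 56$ ($G = \left(-15 + 1\right) \left(-4\right) = \left(-14\right) \left(-4\right) = 56$)
$o{\left(f \right)} = -7 + f$
$X{\left(n \right)} = - \frac{n}{162}$ ($X{\left(n \right)} = n \left(- \frac{1}{162}\right) = - \frac{n}{162}$)
$\left(\frac{1}{-12308 - 1092} - X{\left(165 \right)}\right) \left(5 + o{\left(G \right)} 3\right) = \left(\frac{1}{-12308 - 1092} - \left(- \frac{1}{162}\right) 165\right) \left(5 + \left(-7 + 56\right) 3\right) = \left(\frac{1}{-13400} - - \frac{55}{54}\right) \left(5 + 49 \cdot 3\right) = \left(- \frac{1}{13400} + \frac{55}{54}\right) \left(5 + 147\right) = \frac{368473}{361800} \cdot 152 = \frac{7000987}{45225}$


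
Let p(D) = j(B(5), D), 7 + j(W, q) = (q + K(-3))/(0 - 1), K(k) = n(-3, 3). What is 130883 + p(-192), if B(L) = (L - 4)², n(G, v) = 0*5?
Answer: 131068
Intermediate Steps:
n(G, v) = 0
B(L) = (-4 + L)²
K(k) = 0
j(W, q) = -7 - q (j(W, q) = -7 + (q + 0)/(0 - 1) = -7 + q/(-1) = -7 + q*(-1) = -7 - q)
p(D) = -7 - D
130883 + p(-192) = 130883 + (-7 - 1*(-192)) = 130883 + (-7 + 192) = 130883 + 185 = 131068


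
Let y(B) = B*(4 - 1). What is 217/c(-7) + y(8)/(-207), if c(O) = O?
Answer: -2147/69 ≈ -31.116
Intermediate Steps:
y(B) = 3*B (y(B) = B*3 = 3*B)
217/c(-7) + y(8)/(-207) = 217/(-7) + (3*8)/(-207) = 217*(-1/7) + 24*(-1/207) = -31 - 8/69 = -2147/69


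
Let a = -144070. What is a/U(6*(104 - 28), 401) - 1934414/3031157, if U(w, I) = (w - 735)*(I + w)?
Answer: -25825401652/724758732171 ≈ -0.035633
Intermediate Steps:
U(w, I) = (-735 + w)*(I + w)
a/U(6*(104 - 28), 401) - 1934414/3031157 = -144070/((6*(104 - 28))² - 735*401 - 4410*(104 - 28) + 401*(6*(104 - 28))) - 1934414/3031157 = -144070/((6*76)² - 294735 - 4410*76 + 401*(6*76)) - 1934414*1/3031157 = -144070/(456² - 294735 - 735*456 + 401*456) - 1934414/3031157 = -144070/(207936 - 294735 - 335160 + 182856) - 1934414/3031157 = -144070/(-239103) - 1934414/3031157 = -144070*(-1/239103) - 1934414/3031157 = 144070/239103 - 1934414/3031157 = -25825401652/724758732171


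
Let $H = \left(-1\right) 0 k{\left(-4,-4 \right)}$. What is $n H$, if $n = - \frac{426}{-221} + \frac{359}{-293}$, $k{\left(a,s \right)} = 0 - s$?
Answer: $0$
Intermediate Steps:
$k{\left(a,s \right)} = - s$
$n = \frac{45479}{64753}$ ($n = \left(-426\right) \left(- \frac{1}{221}\right) + 359 \left(- \frac{1}{293}\right) = \frac{426}{221} - \frac{359}{293} = \frac{45479}{64753} \approx 0.70235$)
$H = 0$ ($H = \left(-1\right) 0 \left(\left(-1\right) \left(-4\right)\right) = 0 \cdot 4 = 0$)
$n H = \frac{45479}{64753} \cdot 0 = 0$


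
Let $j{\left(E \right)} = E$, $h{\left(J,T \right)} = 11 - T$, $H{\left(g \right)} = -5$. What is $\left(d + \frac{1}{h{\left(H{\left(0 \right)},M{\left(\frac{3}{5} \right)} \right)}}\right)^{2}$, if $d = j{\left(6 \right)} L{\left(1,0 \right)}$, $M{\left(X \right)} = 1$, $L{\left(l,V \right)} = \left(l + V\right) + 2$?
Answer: $\frac{32761}{100} \approx 327.61$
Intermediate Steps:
$L{\left(l,V \right)} = 2 + V + l$ ($L{\left(l,V \right)} = \left(V + l\right) + 2 = 2 + V + l$)
$d = 18$ ($d = 6 \left(2 + 0 + 1\right) = 6 \cdot 3 = 18$)
$\left(d + \frac{1}{h{\left(H{\left(0 \right)},M{\left(\frac{3}{5} \right)} \right)}}\right)^{2} = \left(18 + \frac{1}{11 - 1}\right)^{2} = \left(18 + \frac{1}{10}\right)^{2} = \left(\frac{181}{10}\right)^{2} = \frac{32761}{100}$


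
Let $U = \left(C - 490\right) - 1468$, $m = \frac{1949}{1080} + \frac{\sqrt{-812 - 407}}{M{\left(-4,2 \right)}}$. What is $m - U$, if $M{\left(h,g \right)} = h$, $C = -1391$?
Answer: $\frac{3618869}{1080} - \frac{i \sqrt{1219}}{4} \approx 3350.8 - 8.7285 i$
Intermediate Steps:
$m = \frac{1949}{1080} - \frac{i \sqrt{1219}}{4}$ ($m = \frac{1949}{1080} + \frac{\sqrt{-812 - 407}}{-4} = 1949 \cdot \frac{1}{1080} + \sqrt{-1219} \left(- \frac{1}{4}\right) = \frac{1949}{1080} + i \sqrt{1219} \left(- \frac{1}{4}\right) = \frac{1949}{1080} - \frac{i \sqrt{1219}}{4} \approx 1.8046 - 8.7285 i$)
$U = -3349$ ($U = \left(-1391 - 490\right) - 1468 = -1881 - 1468 = -3349$)
$m - U = \left(\frac{1949}{1080} - \frac{i \sqrt{1219}}{4}\right) - -3349 = \left(\frac{1949}{1080} - \frac{i \sqrt{1219}}{4}\right) + 3349 = \frac{3618869}{1080} - \frac{i \sqrt{1219}}{4}$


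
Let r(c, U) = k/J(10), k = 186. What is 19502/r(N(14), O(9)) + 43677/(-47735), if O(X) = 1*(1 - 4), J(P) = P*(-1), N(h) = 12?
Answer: -4658701811/4439355 ≈ -1049.4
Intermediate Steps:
J(P) = -P
O(X) = -3 (O(X) = 1*(-3) = -3)
r(c, U) = -93/5 (r(c, U) = 186/((-1*10)) = 186/(-10) = 186*(-⅒) = -93/5)
19502/r(N(14), O(9)) + 43677/(-47735) = 19502/(-93/5) + 43677/(-47735) = 19502*(-5/93) + 43677*(-1/47735) = -97510/93 - 43677/47735 = -4658701811/4439355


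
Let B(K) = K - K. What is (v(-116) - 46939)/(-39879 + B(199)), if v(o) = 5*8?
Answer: 1737/1477 ≈ 1.1760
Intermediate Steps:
B(K) = 0
v(o) = 40
(v(-116) - 46939)/(-39879 + B(199)) = (40 - 46939)/(-39879 + 0) = -46899/(-39879) = -46899*(-1/39879) = 1737/1477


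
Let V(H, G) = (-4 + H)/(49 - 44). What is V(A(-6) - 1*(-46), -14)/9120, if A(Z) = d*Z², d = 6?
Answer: 43/7600 ≈ 0.0056579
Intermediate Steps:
A(Z) = 6*Z²
V(H, G) = -⅘ + H/5 (V(H, G) = (-4 + H)/5 = (-4 + H)*(⅕) = -⅘ + H/5)
V(A(-6) - 1*(-46), -14)/9120 = (-⅘ + (6*(-6)² - 1*(-46))/5)/9120 = (-⅘ + (6*36 + 46)/5)*(1/9120) = (-⅘ + (216 + 46)/5)*(1/9120) = (-⅘ + (⅕)*262)*(1/9120) = (-⅘ + 262/5)*(1/9120) = (258/5)*(1/9120) = 43/7600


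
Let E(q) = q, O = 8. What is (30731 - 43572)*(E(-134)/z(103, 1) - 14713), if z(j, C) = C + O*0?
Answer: 190650327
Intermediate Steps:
z(j, C) = C (z(j, C) = C + 8*0 = C + 0 = C)
(30731 - 43572)*(E(-134)/z(103, 1) - 14713) = (30731 - 43572)*(-134/1 - 14713) = -12841*(-134*1 - 14713) = -12841*(-134 - 14713) = -12841*(-14847) = 190650327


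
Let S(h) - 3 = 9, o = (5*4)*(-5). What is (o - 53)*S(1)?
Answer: -1836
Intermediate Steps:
o = -100 (o = 20*(-5) = -100)
S(h) = 12 (S(h) = 3 + 9 = 12)
(o - 53)*S(1) = (-100 - 53)*12 = -153*12 = -1836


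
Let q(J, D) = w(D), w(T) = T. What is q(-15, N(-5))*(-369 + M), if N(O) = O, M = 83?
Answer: 1430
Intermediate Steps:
q(J, D) = D
q(-15, N(-5))*(-369 + M) = -5*(-369 + 83) = -5*(-286) = 1430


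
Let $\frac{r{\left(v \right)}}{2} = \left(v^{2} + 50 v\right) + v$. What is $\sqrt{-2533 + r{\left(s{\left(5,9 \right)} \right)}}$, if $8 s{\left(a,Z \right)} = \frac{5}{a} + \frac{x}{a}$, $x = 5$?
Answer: $\frac{i \sqrt{40118}}{4} \approx 50.074 i$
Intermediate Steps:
$s{\left(a,Z \right)} = \frac{5}{4 a}$ ($s{\left(a,Z \right)} = \frac{\frac{5}{a} + \frac{5}{a}}{8} = \frac{10 \frac{1}{a}}{8} = \frac{5}{4 a}$)
$r{\left(v \right)} = 2 v^{2} + 102 v$ ($r{\left(v \right)} = 2 \left(\left(v^{2} + 50 v\right) + v\right) = 2 \left(v^{2} + 51 v\right) = 2 v^{2} + 102 v$)
$\sqrt{-2533 + r{\left(s{\left(5,9 \right)} \right)}} = \sqrt{-2533 + 2 \frac{5}{4 \cdot 5} \left(51 + \frac{5}{4 \cdot 5}\right)} = \sqrt{-2533 + 2 \cdot \frac{5}{4} \cdot \frac{1}{5} \left(51 + \frac{5}{4} \cdot \frac{1}{5}\right)} = \sqrt{-2533 + 2 \cdot \frac{1}{4} \left(51 + \frac{1}{4}\right)} = \sqrt{-2533 + 2 \cdot \frac{1}{4} \cdot \frac{205}{4}} = \sqrt{-2533 + \frac{205}{8}} = \sqrt{- \frac{20059}{8}} = \frac{i \sqrt{40118}}{4}$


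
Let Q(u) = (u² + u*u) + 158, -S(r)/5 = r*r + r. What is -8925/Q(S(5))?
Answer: -8925/45158 ≈ -0.19764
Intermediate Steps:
S(r) = -5*r - 5*r² (S(r) = -5*(r*r + r) = -5*(r² + r) = -5*(r + r²) = -5*r - 5*r²)
Q(u) = 158 + 2*u² (Q(u) = (u² + u²) + 158 = 2*u² + 158 = 158 + 2*u²)
-8925/Q(S(5)) = -8925/(158 + 2*(-5*5*(1 + 5))²) = -8925/(158 + 2*(-5*5*6)²) = -8925/(158 + 2*(-150)²) = -8925/(158 + 2*22500) = -8925/(158 + 45000) = -8925/45158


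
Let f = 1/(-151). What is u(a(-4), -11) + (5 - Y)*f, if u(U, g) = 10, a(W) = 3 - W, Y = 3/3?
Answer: 1506/151 ≈ 9.9735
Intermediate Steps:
Y = 1 (Y = 3*(1/3) = 1)
f = -1/151 ≈ -0.0066225
u(a(-4), -11) + (5 - Y)*f = 10 + (5 - 1*1)*(-1/151) = 10 + (5 - 1)*(-1/151) = 10 + 4*(-1/151) = 10 - 4/151 = 1506/151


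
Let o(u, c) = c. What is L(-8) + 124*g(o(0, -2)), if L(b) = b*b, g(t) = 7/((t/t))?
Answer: 932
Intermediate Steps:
g(t) = 7 (g(t) = 7/1 = 7*1 = 7)
L(b) = b²
L(-8) + 124*g(o(0, -2)) = (-8)² + 124*7 = 64 + 868 = 932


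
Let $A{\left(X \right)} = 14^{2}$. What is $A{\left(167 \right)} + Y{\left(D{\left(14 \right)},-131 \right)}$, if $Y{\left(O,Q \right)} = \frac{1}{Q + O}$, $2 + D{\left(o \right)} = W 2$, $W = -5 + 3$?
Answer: $\frac{26851}{137} \approx 195.99$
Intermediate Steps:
$W = -2$
$D{\left(o \right)} = -6$ ($D{\left(o \right)} = -2 - 4 = -6$)
$Y{\left(O,Q \right)} = \frac{1}{O + Q}$
$A{\left(X \right)} = 196$
$A{\left(167 \right)} + Y{\left(D{\left(14 \right)},-131 \right)} = 196 + \frac{1}{-6 - 131} = 196 + \frac{1}{-137} = 196 - \frac{1}{137} = \frac{26851}{137}$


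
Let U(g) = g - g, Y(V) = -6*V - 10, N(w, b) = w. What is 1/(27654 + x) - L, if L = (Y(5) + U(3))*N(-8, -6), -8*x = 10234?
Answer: -33759676/105499 ≈ -320.00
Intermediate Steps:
Y(V) = -10 - 6*V
x = -5117/4 (x = -⅛*10234 = -5117/4 ≈ -1279.3)
U(g) = 0
L = 320 (L = ((-10 - 6*5) + 0)*(-8) = ((-10 - 30) + 0)*(-8) = (-40 + 0)*(-8) = -40*(-8) = 320)
1/(27654 + x) - L = 1/(27654 - 5117/4) - 1*320 = 1/(105499/4) - 320 = 4/105499 - 320 = -33759676/105499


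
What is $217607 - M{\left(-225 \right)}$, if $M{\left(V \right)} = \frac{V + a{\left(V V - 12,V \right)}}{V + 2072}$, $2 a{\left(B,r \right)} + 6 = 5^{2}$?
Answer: $\frac{803840689}{3694} \approx 2.1761 \cdot 10^{5}$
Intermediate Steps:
$a{\left(B,r \right)} = \frac{19}{2}$ ($a{\left(B,r \right)} = -3 + \frac{5^{2}}{2} = -3 + \frac{1}{2} \cdot 25 = -3 + \frac{25}{2} = \frac{19}{2}$)
$M{\left(V \right)} = \frac{\frac{19}{2} + V}{2072 + V}$ ($M{\left(V \right)} = \frac{V + \frac{19}{2}}{V + 2072} = \frac{\frac{19}{2} + V}{2072 + V}$)
$217607 - M{\left(-225 \right)} = 217607 - \frac{\frac{19}{2} - 225}{2072 - 225} = 217607 - \frac{1}{1847} \left(- \frac{431}{2}\right) = 217607 - - \frac{431}{3694} = 217607 + \frac{431}{3694} = \frac{803840689}{3694}$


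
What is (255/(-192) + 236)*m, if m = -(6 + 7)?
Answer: -195247/64 ≈ -3050.7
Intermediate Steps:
m = -13 (m = -1*13 = -13)
(255/(-192) + 236)*m = (255/(-192) + 236)*(-13) = (255*(-1/192) + 236)*(-13) = (-85/64 + 236)*(-13) = (15019/64)*(-13) = -195247/64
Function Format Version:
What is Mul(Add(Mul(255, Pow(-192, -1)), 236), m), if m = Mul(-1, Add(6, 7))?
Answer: Rational(-195247, 64) ≈ -3050.7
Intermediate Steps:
m = -13 (m = Mul(-1, 13) = -13)
Mul(Add(Mul(255, Pow(-192, -1)), 236), m) = Mul(Add(Mul(255, Pow(-192, -1)), 236), -13) = Mul(Add(Mul(255, Rational(-1, 192)), 236), -13) = Mul(Add(Rational(-85, 64), 236), -13) = Mul(Rational(15019, 64), -13) = Rational(-195247, 64)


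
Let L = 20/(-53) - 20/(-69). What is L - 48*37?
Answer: -6495152/3657 ≈ -1776.1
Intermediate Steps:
L = -320/3657 (L = 20*(-1/53) - 20*(-1/69) = -20/53 + 20/69 = -320/3657 ≈ -0.087503)
L - 48*37 = -320/3657 - 48*37 = -320/3657 - 1776 = -6495152/3657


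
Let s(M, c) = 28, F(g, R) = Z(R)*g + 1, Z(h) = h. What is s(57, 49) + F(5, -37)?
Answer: -156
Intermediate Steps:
F(g, R) = 1 + R*g (F(g, R) = R*g + 1 = 1 + R*g)
s(57, 49) + F(5, -37) = 28 + (1 - 37*5) = 28 + (1 - 185) = 28 - 184 = -156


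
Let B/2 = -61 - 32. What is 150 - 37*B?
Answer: 7032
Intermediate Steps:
B = -186 (B = 2*(-61 - 32) = 2*(-93) = -186)
150 - 37*B = 150 - 37*(-186) = 150 + 6882 = 7032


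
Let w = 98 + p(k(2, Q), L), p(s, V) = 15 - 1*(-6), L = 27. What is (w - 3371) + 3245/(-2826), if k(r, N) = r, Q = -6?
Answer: -9193397/2826 ≈ -3253.1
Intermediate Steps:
p(s, V) = 21 (p(s, V) = 15 + 6 = 21)
w = 119 (w = 98 + 21 = 119)
(w - 3371) + 3245/(-2826) = (119 - 3371) + 3245/(-2826) = -3252 + 3245*(-1/2826) = -3252 - 3245/2826 = -9193397/2826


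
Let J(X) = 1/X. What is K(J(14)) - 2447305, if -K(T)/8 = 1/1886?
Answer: -2307808619/943 ≈ -2.4473e+6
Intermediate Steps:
K(T) = -4/943 (K(T) = -8/1886 = -8*1/1886 = -4/943)
K(J(14)) - 2447305 = -4/943 - 2447305 = -2307808619/943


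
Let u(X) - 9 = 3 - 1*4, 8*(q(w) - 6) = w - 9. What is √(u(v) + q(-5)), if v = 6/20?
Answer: 7/2 ≈ 3.5000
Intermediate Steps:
q(w) = 39/8 + w/8 (q(w) = 6 + (w - 9)/8 = 6 + (-9 + w)/8 = 6 + (-9/8 + w/8) = 39/8 + w/8)
v = 3/10 (v = 6*(1/20) = 3/10 ≈ 0.30000)
u(X) = 8 (u(X) = 9 + (3 - 1*4) = 9 + (3 - 4) = 9 - 1 = 8)
√(u(v) + q(-5)) = √(8 + (39/8 + (⅛)*(-5))) = √(8 + (39/8 - 5/8)) = √(8 + 17/4) = √(49/4) = 7/2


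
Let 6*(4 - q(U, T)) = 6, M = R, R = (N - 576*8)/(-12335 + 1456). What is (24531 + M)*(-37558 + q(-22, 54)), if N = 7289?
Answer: -10022305403740/10879 ≈ -9.2125e+8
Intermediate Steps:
R = -2681/10879 (R = (7289 - 576*8)/(-12335 + 1456) = (7289 - 4608)/(-10879) = 2681*(-1/10879) = -2681/10879 ≈ -0.24644)
M = -2681/10879 ≈ -0.24644
q(U, T) = 3 (q(U, T) = 4 - ⅙*6 = 4 - 1 = 3)
(24531 + M)*(-37558 + q(-22, 54)) = (24531 - 2681/10879)*(-37558 + 3) = (266870068/10879)*(-37555) = -10022305403740/10879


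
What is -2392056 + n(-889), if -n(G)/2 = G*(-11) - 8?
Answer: -2411598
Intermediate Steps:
n(G) = 16 + 22*G (n(G) = -2*(G*(-11) - 8) = -2*(-11*G - 8) = -2*(-8 - 11*G) = 16 + 22*G)
-2392056 + n(-889) = -2392056 + (16 + 22*(-889)) = -2392056 + (16 - 19558) = -2392056 - 19542 = -2411598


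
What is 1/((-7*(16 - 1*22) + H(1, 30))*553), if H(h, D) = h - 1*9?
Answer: 1/18802 ≈ 5.3186e-5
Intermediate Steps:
H(h, D) = -9 + h (H(h, D) = h - 9 = -9 + h)
1/((-7*(16 - 1*22) + H(1, 30))*553) = 1/(-7*(16 - 1*22) + (-9 + 1)*553) = (1/553)/(-7*(16 - 22) - 8) = (1/553)/(-7*(-6) - 8) = (1/553)/(42 - 8) = (1/553)/34 = (1/34)*(1/553) = 1/18802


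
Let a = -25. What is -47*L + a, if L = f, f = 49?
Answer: -2328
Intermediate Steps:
L = 49
-47*L + a = -47*49 - 25 = -2303 - 25 = -2328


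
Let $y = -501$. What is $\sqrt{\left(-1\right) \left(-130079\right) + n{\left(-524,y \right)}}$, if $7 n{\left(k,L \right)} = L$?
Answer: $\frac{2 \sqrt{1592591}}{7} \approx 360.57$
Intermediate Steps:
$n{\left(k,L \right)} = \frac{L}{7}$
$\sqrt{\left(-1\right) \left(-130079\right) + n{\left(-524,y \right)}} = \sqrt{\left(-1\right) \left(-130079\right) + \frac{1}{7} \left(-501\right)} = \sqrt{130079 - \frac{501}{7}} = \sqrt{\frac{910052}{7}} = \frac{2 \sqrt{1592591}}{7}$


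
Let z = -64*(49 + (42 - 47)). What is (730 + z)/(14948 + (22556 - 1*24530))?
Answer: -1043/6487 ≈ -0.16078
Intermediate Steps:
z = -2816 (z = -64*(49 - 5) = -64*44 = -2816)
(730 + z)/(14948 + (22556 - 1*24530)) = (730 - 2816)/(14948 + (22556 - 1*24530)) = -2086/(14948 + (22556 - 24530)) = -2086/(14948 - 1974) = -2086/12974 = -2086*1/12974 = -1043/6487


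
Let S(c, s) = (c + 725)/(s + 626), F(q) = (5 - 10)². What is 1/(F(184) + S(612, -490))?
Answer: 136/4737 ≈ 0.028710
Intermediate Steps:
F(q) = 25 (F(q) = (-5)² = 25)
S(c, s) = (725 + c)/(626 + s)
1/(F(184) + S(612, -490)) = 1/(25 + (725 + 612)/(626 - 490)) = 1/(25 + 1337/136) = 1/(4737/136) = 136/4737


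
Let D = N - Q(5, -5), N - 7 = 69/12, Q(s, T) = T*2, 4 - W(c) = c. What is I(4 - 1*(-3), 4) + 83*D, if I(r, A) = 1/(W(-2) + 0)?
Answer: 22661/12 ≈ 1888.4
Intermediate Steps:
W(c) = 4 - c
Q(s, T) = 2*T
N = 51/4 (N = 7 + 69/12 = 7 + 69*(1/12) = 7 + 23/4 = 51/4 ≈ 12.750)
I(r, A) = 1/6 (I(r, A) = 1/((4 - 1*(-2)) + 0) = 1/((4 + 2) + 0) = 1/(6 + 0) = 1/6)
D = 91/4 (D = 51/4 - 2*(-5) = 51/4 - 1*(-10) = 51/4 + 10 = 91/4 ≈ 22.750)
I(4 - 1*(-3), 4) + 83*D = 1/6 + 83*(91/4) = 1/6 + 7553/4 = 22661/12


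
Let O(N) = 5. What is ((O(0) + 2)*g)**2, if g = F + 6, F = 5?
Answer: 5929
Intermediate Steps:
g = 11 (g = 5 + 6 = 11)
((O(0) + 2)*g)**2 = ((5 + 2)*11)**2 = (7*11)**2 = 77**2 = 5929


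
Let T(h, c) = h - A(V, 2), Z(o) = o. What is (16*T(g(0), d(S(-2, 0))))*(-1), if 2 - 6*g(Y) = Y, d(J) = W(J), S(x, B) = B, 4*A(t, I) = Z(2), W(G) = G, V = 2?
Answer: 8/3 ≈ 2.6667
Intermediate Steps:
A(t, I) = ½ (A(t, I) = (¼)*2 = ½)
d(J) = J
g(Y) = ⅓ - Y/6
T(h, c) = -½ + h (T(h, c) = h - 1*½ = h - ½ = -½ + h)
(16*T(g(0), d(S(-2, 0))))*(-1) = (16*(-½ + (⅓ - ⅙*0)))*(-1) = (16*(-½ + (⅓ + 0)))*(-1) = (16*(-½ + ⅓))*(-1) = (16*(-⅙))*(-1) = -8/3*(-1) = 8/3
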